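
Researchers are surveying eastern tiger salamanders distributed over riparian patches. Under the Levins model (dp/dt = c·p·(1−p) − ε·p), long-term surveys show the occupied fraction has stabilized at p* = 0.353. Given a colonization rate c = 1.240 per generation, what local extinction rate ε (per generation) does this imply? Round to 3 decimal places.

0.802

At equilibrium c(1−p*) = ε.
ε = 1.240 × (1 − 0.353) = 1.240 × 0.6470 = 0.8023.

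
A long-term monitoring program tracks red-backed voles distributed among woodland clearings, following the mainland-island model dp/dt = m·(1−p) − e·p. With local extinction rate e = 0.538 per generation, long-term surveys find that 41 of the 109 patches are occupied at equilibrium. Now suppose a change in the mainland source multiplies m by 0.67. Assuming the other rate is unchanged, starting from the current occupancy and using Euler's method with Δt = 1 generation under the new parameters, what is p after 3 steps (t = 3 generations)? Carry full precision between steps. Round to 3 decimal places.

Observed p* = 41/109 = 0.37615.
Balance m(1−p*) = e·p* gives m = e·p*/(1−p*) = 0.538×0.37615/0.62385 = 0.32438.
Starting from p₀ = 0.37615; update p ← p + (dp/dt)·Δt with the new parameters.
t = 1: p = 0.37615 + (-0.06678) = 0.30937
t = 2: p = 0.30937 + (-0.01634) = 0.29303
t = 3: p = 0.29303 + (-0.00400) = 0.28903

0.289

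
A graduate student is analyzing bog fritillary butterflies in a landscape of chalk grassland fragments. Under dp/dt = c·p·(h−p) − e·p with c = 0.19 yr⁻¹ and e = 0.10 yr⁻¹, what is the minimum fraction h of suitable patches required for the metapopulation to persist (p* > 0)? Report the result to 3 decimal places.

p* = h − e/c is positive only when h > e/c.
h_min = e/c = 0.10/0.19 = 0.5263.

0.526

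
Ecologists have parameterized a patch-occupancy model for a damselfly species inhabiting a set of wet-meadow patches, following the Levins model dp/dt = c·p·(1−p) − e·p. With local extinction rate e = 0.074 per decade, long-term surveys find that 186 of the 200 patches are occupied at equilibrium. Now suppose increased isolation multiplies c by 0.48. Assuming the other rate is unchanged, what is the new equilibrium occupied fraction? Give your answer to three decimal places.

Observed p* = 186/200 = 0.93000.
Balance c(1−p*) = e gives c = e/(1 − 0.93000) = 0.074/0.07000 = 1.05714.
New p* = 1 − e/c = 1 − 0.07400/0.50743 = 0.85417.

0.854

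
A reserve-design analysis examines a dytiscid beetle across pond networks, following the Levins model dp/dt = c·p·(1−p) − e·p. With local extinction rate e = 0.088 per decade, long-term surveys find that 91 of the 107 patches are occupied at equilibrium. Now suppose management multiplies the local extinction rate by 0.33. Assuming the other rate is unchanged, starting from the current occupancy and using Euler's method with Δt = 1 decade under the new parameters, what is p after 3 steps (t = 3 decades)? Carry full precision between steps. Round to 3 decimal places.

Observed p* = 91/107 = 0.85047.
Balance c(1−p*) = e gives c = e/(1 − 0.85047) = 0.088/0.14953 = 0.58850.
Starting from p₀ = 0.85047; update p ← p + (dp/dt)·Δt with the new parameters.
  1  |  dp/dt·Δt = +0.050144  |  p_1 = 0.900611
  2  |  dp/dt·Δt = +0.026523  |  p_2 = 0.927134
  3  |  dp/dt·Δt = +0.012833  |  p_3 = 0.939967

0.940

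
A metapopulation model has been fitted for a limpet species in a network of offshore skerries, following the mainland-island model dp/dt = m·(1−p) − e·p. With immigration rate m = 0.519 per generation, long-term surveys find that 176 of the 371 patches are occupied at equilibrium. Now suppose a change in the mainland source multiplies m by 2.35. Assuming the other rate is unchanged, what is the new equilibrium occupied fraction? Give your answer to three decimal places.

0.680

Observed p* = 176/371 = 0.47439.
Balance m(1−p*) = e·p* gives e = m(1−p*)/p* = 0.519×0.52561/0.47439 = 0.57504.
New p* = m/(m+e) = 1.21965/(1.21965+0.57504) = 0.67959.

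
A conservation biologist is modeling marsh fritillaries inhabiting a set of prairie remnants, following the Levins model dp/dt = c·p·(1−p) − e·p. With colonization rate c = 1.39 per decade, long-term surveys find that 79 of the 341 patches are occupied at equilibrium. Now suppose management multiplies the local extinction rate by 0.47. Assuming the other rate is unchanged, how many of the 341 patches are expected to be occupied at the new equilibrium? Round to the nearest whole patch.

Observed p* = 79/341 = 0.23167.
Balance c(1−p*) = e gives e = 1.39×(1 − 0.23167) = 1.06798.
New p* = 1 − e/c = 1 − 0.50195/1.39000 = 0.63888.
Expected occupied = 341 × 0.63888 = 217.86 ≈ 218.

218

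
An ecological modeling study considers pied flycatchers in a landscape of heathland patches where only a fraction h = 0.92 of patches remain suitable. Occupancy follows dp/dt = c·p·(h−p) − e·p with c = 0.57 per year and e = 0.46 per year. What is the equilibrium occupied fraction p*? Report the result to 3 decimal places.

Setting dp/dt = 0 and dividing by p* gives c·(h−p*) = e.
So p* = h − e/c = 0.92 − 0.46/0.57 = 0.92 − 0.8070 = 0.1130.

0.113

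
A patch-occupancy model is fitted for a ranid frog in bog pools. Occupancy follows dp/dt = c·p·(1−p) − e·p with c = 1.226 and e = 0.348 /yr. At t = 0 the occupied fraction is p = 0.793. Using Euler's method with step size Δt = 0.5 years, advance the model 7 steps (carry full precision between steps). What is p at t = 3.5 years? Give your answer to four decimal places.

0.7173

Update rule: p ← p + [c·p·(1−p) − e·p]·Δt with Δt = 0.5.
p: 0.79300 → 0.75564  (Δp = -0.03736)
p: 0.75564 → 0.73735  (Δp = -0.01829)
p: 0.73735 → 0.72777  (Δp = -0.00958)
p: 0.72777 → 0.72258  (Δp = -0.00518)
p: 0.72258 → 0.71973  (Δp = -0.00285)
p: 0.71973 → 0.71815  (Δp = -0.00158)
p: 0.71815 → 0.71727  (Δp = -0.00088)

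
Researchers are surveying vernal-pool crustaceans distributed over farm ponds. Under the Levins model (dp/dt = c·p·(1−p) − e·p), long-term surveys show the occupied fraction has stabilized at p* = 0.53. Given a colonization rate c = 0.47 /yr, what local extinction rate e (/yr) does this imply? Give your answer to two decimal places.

0.22

At equilibrium c(1−p*) = e.
e = 0.47 × (1 − 0.53) = 0.47 × 0.4700 = 0.2209.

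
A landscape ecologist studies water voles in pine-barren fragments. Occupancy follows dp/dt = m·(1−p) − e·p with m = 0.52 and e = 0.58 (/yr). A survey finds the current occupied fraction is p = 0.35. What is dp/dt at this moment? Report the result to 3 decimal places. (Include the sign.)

0.135

Colonization term: m·(1−p) = 0.52×0.6500 = 0.33800.
Extinction term: e·p = 0.20300.
dp/dt = 0.33800 − 0.20300 = 0.13500.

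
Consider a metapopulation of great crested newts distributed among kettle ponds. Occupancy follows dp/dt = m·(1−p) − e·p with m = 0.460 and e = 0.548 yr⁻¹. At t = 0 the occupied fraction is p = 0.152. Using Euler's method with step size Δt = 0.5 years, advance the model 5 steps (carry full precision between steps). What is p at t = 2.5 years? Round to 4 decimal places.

Update rule: p ← p + [m·(1−p) − e·p]·Δt with Δt = 0.5.
  1  |  dp/dt·Δt = +0.153392  |  p_1 = 0.305392
  2  |  dp/dt·Δt = +0.076082  |  p_2 = 0.381474
  3  |  dp/dt·Δt = +0.037737  |  p_3 = 0.419211
  4  |  dp/dt·Δt = +0.018717  |  p_4 = 0.437929
  5  |  dp/dt·Δt = +0.009284  |  p_5 = 0.447213

0.4472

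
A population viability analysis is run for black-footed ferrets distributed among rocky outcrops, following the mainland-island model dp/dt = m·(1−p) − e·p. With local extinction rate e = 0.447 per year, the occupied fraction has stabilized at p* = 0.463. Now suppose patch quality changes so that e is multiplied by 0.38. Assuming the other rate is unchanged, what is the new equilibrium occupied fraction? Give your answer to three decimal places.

0.694

Balance m(1−p*) = e·p* gives m = e·p*/(1−p*) = 0.447×0.46300/0.53700 = 0.38540.
New p* = m/(m+e) = 0.38540/(0.38540+0.16986) = 0.69409.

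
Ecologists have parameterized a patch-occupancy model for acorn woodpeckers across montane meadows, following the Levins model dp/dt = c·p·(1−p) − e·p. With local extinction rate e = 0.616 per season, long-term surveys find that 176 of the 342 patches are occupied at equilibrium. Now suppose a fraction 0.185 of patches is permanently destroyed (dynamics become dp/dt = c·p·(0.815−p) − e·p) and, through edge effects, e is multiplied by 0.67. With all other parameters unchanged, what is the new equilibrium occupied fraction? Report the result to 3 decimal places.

Observed p* = 176/342 = 0.51462.
Balance c(1−p*) = e gives c = e/(1 − 0.51462) = 0.616/0.48538 = 1.26911.
New p* = 0.815 − e/c = 0.815 − 0.41272/1.26911 = 0.48980.

0.490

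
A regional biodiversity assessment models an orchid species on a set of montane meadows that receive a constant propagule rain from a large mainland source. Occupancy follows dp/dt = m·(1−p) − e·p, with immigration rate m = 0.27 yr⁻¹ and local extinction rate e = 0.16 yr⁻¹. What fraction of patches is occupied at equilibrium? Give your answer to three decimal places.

At equilibrium the propagule rain into empty patches balances local extinction: m(1−p*) = e·p*.
p* = m/(m+e) = 0.27/(0.27+0.16) = 0.27/0.4300 = 0.6279.

0.628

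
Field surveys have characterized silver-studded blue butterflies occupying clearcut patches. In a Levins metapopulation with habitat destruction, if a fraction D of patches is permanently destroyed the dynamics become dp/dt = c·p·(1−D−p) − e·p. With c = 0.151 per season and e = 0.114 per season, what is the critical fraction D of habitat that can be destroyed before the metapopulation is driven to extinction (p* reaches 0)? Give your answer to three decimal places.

0.245

The nontrivial equilibrium is p* = (1−D) − e/c; extinction occurs when this hits zero.
So D_crit = 1 − e/c = 1 − 0.114/0.151 = 1 − 0.7550 = 0.2450.
Note this equals the original equilibrium occupancy — the Levins extinction-debt result.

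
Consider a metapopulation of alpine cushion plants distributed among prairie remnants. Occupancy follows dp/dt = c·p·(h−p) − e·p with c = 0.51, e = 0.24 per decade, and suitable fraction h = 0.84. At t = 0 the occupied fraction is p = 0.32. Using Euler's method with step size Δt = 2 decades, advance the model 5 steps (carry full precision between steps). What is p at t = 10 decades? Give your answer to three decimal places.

Update rule: p ← p + [c·p·(h−p) − e·p]·Δt with Δt = 2.
  1  |  dp/dt·Δt = +0.016128  |  p_1 = 0.336128
  2  |  dp/dt·Δt = +0.011411  |  p_2 = 0.347539
  3  |  dp/dt·Δt = +0.007754  |  p_3 = 0.355293
  4  |  dp/dt·Δt = +0.005117  |  p_4 = 0.360410
  5  |  dp/dt·Δt = +0.003309  |  p_5 = 0.363719

0.364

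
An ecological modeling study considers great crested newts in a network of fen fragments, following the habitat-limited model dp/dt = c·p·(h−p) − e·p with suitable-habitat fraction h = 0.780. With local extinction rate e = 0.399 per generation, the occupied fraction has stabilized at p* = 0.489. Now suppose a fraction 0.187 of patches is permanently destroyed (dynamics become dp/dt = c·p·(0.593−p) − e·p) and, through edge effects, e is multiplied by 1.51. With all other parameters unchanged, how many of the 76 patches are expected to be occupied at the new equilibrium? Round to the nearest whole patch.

12

Balance c(h−p*) = e gives c = e/(0.78 − 0.48900) = 0.399/0.29100 = 1.37113.
New p* = 0.593 − e/c = 0.593 − 0.60249/1.37113 = 0.15359.
Expected occupied = 76 × 0.15359 = 11.67 ≈ 12.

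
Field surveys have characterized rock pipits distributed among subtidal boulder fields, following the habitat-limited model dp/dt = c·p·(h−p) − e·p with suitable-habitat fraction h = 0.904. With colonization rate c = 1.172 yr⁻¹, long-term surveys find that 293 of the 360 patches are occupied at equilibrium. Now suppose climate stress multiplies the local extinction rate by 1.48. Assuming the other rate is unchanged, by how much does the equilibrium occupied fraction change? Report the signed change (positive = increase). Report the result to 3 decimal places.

-0.043

Observed p* = 293/360 = 0.81389.
Balance c(h−p*) = e gives e = 1.172×(0.904 − 0.81389) = 0.10561.
New p* = 0.904 − e/c = 0.904 − 0.15630/1.17200 = 0.77064.
Δp* = 0.77064 − 0.81389 = -0.04325.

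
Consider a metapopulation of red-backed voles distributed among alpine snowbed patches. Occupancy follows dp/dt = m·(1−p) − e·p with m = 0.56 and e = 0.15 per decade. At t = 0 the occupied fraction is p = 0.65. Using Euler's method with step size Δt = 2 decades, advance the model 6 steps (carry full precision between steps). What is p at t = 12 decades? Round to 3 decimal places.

0.788

Update rule: p ← p + [m·(1−p) − e·p]·Δt with Δt = 2.
p: 0.65000 → 0.84700  (Δp = +0.19700)
p: 0.84700 → 0.76426  (Δp = -0.08274)
p: 0.76426 → 0.79901  (Δp = +0.03475)
p: 0.79901 → 0.78442  (Δp = -0.01460)
p: 0.78442 → 0.79055  (Δp = +0.00613)
p: 0.79055 → 0.78797  (Δp = -0.00257)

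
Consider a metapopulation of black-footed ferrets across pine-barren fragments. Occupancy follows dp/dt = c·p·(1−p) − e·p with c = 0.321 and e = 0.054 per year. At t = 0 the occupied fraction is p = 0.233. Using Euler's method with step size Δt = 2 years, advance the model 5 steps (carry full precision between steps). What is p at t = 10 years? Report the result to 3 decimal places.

0.719

Update rule: p ← p + [c·p·(1−p) − e·p]·Δt with Δt = 2.
p: 0.23300 → 0.32257  (Δp = +0.08957)
p: 0.32257 → 0.42802  (Δp = +0.10545)
p: 0.42802 → 0.53897  (Δp = +0.11095)
p: 0.53897 → 0.64028  (Δp = +0.10132)
p: 0.64028 → 0.71900  (Δp = +0.07872)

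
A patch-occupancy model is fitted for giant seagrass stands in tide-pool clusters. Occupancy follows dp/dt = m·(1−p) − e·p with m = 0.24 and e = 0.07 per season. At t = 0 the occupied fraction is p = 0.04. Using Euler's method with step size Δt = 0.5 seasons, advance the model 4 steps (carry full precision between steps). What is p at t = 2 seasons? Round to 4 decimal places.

0.3999

Update rule: p ← p + [m·(1−p) − e·p]·Δt with Δt = 0.5.
p: 0.04000 → 0.15380  (Δp = +0.11380)
p: 0.15380 → 0.24996  (Δp = +0.09616)
p: 0.24996 → 0.33122  (Δp = +0.08126)
p: 0.33122 → 0.39988  (Δp = +0.06866)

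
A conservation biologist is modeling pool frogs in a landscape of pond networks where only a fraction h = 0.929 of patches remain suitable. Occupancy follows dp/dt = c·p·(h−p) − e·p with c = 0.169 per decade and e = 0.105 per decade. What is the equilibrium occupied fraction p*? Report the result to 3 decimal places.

Setting dp/dt = 0 and dividing by p* gives c·(h−p*) = e.
So p* = h − e/c = 0.929 − 0.105/0.169 = 0.929 − 0.6213 = 0.3077.

0.308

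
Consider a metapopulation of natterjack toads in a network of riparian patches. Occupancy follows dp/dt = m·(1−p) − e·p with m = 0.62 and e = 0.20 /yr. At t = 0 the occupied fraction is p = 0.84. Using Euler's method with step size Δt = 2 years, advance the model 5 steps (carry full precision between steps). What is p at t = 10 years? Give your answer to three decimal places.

Update rule: p ← p + [m·(1−p) − e·p]·Δt with Δt = 2.
t = 2: p = 0.84000 + (-0.13760) = 0.70240
t = 4: p = 0.70240 + (+0.08806) = 0.79046
t = 6: p = 0.79046 + (-0.05636) = 0.73410
t = 8: p = 0.73410 + (+0.03607) = 0.77017
t = 10: p = 0.77017 + (-0.02309) = 0.74709

0.747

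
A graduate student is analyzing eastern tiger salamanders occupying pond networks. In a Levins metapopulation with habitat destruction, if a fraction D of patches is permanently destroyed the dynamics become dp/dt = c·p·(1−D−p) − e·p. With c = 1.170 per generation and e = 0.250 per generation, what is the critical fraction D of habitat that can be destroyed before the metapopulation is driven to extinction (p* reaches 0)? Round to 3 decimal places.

The nontrivial equilibrium is p* = (1−D) − e/c; extinction occurs when this hits zero.
So D_crit = 1 − e/c = 1 − 0.250/1.170 = 1 − 0.2137 = 0.7863.
Note this equals the original equilibrium occupancy — the Levins extinction-debt result.

0.786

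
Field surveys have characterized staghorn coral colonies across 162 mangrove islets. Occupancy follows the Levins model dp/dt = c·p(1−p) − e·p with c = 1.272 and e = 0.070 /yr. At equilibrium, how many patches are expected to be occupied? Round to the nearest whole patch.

p* = 1 − e/c = 1 − 0.070/1.272 = 0.9450.
Expected occupied patches = N × p* = 162 × 0.9450 = 153.08 ≈ 153.

153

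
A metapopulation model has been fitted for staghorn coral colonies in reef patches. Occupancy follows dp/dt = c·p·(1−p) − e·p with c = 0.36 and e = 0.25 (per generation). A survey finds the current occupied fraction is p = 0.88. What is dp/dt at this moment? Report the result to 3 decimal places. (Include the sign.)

-0.182

Colonization term: c·p·(1−p) = 0.36×0.88×0.1200 = 0.03802.
Extinction term: e·p = 0.22000.
dp/dt = 0.03802 − 0.22000 = -0.18198.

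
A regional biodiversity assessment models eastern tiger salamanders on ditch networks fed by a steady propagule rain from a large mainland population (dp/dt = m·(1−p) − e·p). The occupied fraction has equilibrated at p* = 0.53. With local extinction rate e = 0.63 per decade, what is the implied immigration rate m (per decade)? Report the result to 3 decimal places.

At equilibrium m(1−p*) = e·p*, so m = e·p*/(1−p*).
m = 0.63 × 0.53 / 0.4700 = 0.3339/0.4700 = 0.7104.

0.710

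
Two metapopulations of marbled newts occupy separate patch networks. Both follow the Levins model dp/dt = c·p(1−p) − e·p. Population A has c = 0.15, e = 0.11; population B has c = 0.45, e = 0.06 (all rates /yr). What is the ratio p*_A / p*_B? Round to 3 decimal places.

0.308

A: p*_A = 1 − 0.11/0.15 = 0.2667.
B: p*_B = 1 − 0.06/0.45 = 0.8667.
p*_A / p*_B = 0.2667/0.8667 = 0.3077.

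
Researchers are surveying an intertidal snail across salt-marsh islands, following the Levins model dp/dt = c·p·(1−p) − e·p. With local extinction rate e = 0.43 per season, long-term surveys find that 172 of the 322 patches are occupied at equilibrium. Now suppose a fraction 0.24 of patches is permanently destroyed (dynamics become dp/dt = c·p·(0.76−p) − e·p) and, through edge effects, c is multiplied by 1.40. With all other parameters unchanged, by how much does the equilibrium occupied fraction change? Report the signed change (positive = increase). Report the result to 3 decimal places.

Observed p* = 172/322 = 0.53416.
Balance c(1−p*) = e gives c = e/(1 − 0.53416) = 0.43/0.46584 = 0.92306.
New p* = 0.76 − e/c = 0.76 − 0.43000/1.29228 = 0.42725.
Δp* = 0.42725 − 0.53416 = -0.10691.

-0.107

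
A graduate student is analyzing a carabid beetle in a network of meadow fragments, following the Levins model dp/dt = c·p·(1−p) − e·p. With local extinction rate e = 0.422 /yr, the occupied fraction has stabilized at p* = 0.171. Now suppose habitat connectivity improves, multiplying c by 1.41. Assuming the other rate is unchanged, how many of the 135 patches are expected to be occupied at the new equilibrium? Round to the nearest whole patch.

56

Balance c(1−p*) = e gives c = e/(1 − 0.17100) = 0.422/0.82900 = 0.50905.
New p* = 1 − e/c = 1 − 0.42200/0.71776 = 0.41206.
Expected occupied = 135 × 0.41206 = 55.63 ≈ 56.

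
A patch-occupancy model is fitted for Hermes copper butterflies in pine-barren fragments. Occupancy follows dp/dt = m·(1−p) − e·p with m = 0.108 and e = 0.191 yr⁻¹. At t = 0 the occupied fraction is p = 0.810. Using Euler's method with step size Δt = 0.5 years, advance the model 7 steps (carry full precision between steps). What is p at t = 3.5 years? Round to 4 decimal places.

Update rule: p ← p + [m·(1−p) − e·p]·Δt with Δt = 0.5.
step 1: Δp = -0.06710, p = 0.74291
step 2: Δp = -0.05706, p = 0.68584
step 3: Δp = -0.04853, p = 0.63731
step 4: Δp = -0.04128, p = 0.59603
step 5: Δp = -0.03511, p = 0.56092
step 6: Δp = -0.02986, p = 0.53107
step 7: Δp = -0.02539, p = 0.50567

0.5057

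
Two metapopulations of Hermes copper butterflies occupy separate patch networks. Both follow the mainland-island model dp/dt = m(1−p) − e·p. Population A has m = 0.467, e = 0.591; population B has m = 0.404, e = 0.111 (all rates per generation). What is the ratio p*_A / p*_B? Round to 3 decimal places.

0.563

A: p*_A = m/(m+e) = 0.467/1.0580 = 0.4414.
B: p*_B = 0.404/0.5150 = 0.7845.
p*_A / p*_B = 0.4414/0.7845 = 0.5627.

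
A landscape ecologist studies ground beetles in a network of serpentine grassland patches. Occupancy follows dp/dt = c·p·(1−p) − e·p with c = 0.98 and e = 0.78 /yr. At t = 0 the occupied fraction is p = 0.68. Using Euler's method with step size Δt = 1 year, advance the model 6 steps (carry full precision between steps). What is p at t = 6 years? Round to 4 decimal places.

0.2339

Update rule: p ← p + [c·p·(1−p) − e·p]·Δt with Δt = 1.
t = 1: p = 0.68000 + (-0.31715) = 0.36285
t = 2: p = 0.36285 + (-0.05646) = 0.30639
t = 3: p = 0.30639 + (-0.03072) = 0.27567
t = 4: p = 0.27567 + (-0.01934) = 0.25633
t = 5: p = 0.25633 + (-0.01313) = 0.24321
t = 6: p = 0.24321 + (-0.00932) = 0.23388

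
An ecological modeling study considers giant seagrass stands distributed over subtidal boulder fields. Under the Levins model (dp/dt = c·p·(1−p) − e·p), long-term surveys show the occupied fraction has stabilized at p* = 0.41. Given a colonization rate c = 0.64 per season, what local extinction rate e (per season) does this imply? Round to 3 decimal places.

At equilibrium c(1−p*) = e.
e = 0.64 × (1 − 0.41) = 0.64 × 0.5900 = 0.3776.

0.378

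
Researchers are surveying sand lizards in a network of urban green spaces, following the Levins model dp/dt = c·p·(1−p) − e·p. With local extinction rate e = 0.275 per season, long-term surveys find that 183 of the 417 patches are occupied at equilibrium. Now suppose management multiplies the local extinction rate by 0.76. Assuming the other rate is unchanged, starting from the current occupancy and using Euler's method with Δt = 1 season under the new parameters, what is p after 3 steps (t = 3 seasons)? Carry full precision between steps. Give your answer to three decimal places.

0.512

Observed p* = 183/417 = 0.43885.
Balance c(1−p*) = e gives c = e/(1 − 0.43885) = 0.275/0.56115 = 0.49006.
Starting from p₀ = 0.43885; update p ← p + (dp/dt)·Δt with the new parameters.
step 1: Δp = +0.02896, p = 0.46781
step 2: Δp = +0.02424, p = 0.49205
step 3: Δp = +0.01965, p = 0.51170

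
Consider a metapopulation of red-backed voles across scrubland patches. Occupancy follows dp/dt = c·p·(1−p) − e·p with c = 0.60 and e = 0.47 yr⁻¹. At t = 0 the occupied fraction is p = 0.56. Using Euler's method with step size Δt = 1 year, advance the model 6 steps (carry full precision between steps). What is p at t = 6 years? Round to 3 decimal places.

Update rule: p ← p + [c·p·(1−p) − e·p]·Δt with Δt = 1.
p: 0.56000 → 0.44464  (Δp = -0.11536)
p: 0.44464 → 0.38382  (Δp = -0.06082)
p: 0.38382 → 0.34533  (Δp = -0.03849)
p: 0.34533 → 0.31867  (Δp = -0.02666)
p: 0.31867 → 0.29917  (Δp = -0.01950)
p: 0.29917 → 0.28436  (Δp = -0.01481)

0.284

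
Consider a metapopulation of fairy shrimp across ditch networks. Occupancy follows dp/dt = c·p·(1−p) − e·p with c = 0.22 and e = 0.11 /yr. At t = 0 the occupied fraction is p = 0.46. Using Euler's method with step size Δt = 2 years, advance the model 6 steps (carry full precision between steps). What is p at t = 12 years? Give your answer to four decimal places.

0.4902

Update rule: p ← p + [c·p·(1−p) − e·p]·Δt with Δt = 2.
t = 2: p = 0.46000 + (+0.00810) = 0.46810
t = 4: p = 0.46810 + (+0.00657) = 0.47467
t = 6: p = 0.47467 + (+0.00529) = 0.47996
t = 8: p = 0.47996 + (+0.00423) = 0.48419
t = 10: p = 0.48419 + (+0.00337) = 0.48756
t = 12: p = 0.48756 + (+0.00267) = 0.49023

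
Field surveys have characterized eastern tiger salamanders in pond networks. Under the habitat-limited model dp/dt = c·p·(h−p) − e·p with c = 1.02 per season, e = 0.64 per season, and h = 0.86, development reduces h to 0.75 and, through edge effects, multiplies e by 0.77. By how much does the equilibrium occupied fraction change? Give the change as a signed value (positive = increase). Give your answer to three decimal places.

0.034

Before: p* = h − e/c = 0.86 − 0.64/1.02 = 0.86 − 0.6275 = 0.2325.
After: c = 1.02, e = 0.4928, h = 0.75; p* = 0.75 − 0.4928/1.02 = 0.2669.
Δp* = 0.2669 − 0.2325 = +0.0343.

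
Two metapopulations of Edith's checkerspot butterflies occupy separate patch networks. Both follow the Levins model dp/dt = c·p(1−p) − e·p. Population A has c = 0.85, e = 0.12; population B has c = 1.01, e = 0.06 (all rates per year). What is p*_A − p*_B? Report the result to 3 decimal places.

-0.082

A: p*_A = 1 − 0.12/0.85 = 0.8588.
B: p*_B = 1 − 0.06/1.01 = 0.9406.
p*_A − p*_B = 0.8588 − 0.9406 = -0.0818.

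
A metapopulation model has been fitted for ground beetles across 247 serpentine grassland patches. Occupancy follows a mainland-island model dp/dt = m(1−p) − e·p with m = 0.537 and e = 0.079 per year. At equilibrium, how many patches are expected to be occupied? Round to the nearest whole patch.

215

p* = m/(m+e) = 0.537/0.6160 = 0.8718.
Expected occupied patches = N × p* = 247 × 0.8718 = 215.32 ≈ 215.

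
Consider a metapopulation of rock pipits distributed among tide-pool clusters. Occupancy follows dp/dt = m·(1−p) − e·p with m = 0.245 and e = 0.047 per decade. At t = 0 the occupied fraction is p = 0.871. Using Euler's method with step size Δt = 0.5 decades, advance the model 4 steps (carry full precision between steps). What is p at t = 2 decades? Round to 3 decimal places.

0.856

Update rule: p ← p + [m·(1−p) − e·p]·Δt with Δt = 0.5.
step 1: Δp = -0.00467, p = 0.86633
step 2: Δp = -0.00398, p = 0.86235
step 3: Δp = -0.00340, p = 0.85895
step 4: Δp = -0.00291, p = 0.85604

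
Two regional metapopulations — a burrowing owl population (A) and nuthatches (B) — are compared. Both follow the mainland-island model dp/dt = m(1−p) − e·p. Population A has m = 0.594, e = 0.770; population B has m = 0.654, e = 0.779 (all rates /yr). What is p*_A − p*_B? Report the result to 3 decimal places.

-0.021

A: p*_A = m/(m+e) = 0.594/1.3640 = 0.4355.
B: p*_B = 0.654/1.4330 = 0.4564.
p*_A − p*_B = 0.4355 − 0.4564 = -0.0209.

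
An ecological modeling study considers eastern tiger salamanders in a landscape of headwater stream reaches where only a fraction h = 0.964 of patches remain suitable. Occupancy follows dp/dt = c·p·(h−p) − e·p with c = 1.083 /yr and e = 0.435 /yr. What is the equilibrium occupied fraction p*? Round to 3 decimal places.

0.562

Setting dp/dt = 0 and dividing by p* gives c·(h−p*) = e.
So p* = h − e/c = 0.964 − 0.435/1.083 = 0.964 − 0.4017 = 0.5623.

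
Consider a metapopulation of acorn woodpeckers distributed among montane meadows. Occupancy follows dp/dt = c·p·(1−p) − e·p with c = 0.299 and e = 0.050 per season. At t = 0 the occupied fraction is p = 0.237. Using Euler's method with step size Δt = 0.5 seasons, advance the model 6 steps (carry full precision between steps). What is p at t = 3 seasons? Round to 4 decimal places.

0.3775

Update rule: p ← p + [c·p·(1−p) − e·p]·Δt with Δt = 0.5.
p: 0.23700 → 0.25811  (Δp = +0.02111)
p: 0.25811 → 0.28028  (Δp = +0.02217)
p: 0.28028 → 0.30343  (Δp = +0.02315)
p: 0.30343 → 0.32745  (Δp = +0.02401)
p: 0.32745 → 0.35219  (Δp = +0.02474)
p: 0.35219 → 0.37749  (Δp = +0.02530)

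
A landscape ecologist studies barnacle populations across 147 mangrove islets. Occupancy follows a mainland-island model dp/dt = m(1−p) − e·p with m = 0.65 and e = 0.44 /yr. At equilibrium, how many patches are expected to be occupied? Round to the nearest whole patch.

p* = m/(m+e) = 0.65/1.0900 = 0.5963.
Expected occupied patches = N × p* = 147 × 0.5963 = 87.66 ≈ 88.

88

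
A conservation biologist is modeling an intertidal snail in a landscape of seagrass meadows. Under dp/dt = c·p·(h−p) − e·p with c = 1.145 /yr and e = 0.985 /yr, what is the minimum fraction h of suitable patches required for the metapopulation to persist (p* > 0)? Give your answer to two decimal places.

p* = h − e/c is positive only when h > e/c.
h_min = e/c = 0.985/1.145 = 0.8603.

0.86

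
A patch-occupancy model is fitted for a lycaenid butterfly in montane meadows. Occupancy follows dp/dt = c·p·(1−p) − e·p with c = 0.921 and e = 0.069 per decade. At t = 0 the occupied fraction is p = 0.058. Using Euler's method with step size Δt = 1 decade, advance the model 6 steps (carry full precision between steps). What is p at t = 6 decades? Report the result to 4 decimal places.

Update rule: p ← p + [c·p·(1−p) − e·p]·Δt with Δt = 1.
step 1: Δp = +0.04632, p = 0.10432
step 2: Δp = +0.07886, p = 0.18317
step 3: Δp = +0.12516, p = 0.30834
step 4: Δp = +0.17514, p = 0.48348
step 5: Δp = +0.19664, p = 0.68012
step 6: Δp = +0.15344, p = 0.83356

0.8336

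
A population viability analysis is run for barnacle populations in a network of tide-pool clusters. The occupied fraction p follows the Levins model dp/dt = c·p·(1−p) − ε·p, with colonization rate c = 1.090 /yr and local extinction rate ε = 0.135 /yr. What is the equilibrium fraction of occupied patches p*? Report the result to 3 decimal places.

Setting dp/dt = 0 and dividing through by p* gives c·(1−p*) = ε.
So p* = 1 − ε/c = 1 − 0.135/1.090 = 1 − 0.1239 = 0.8761.

0.876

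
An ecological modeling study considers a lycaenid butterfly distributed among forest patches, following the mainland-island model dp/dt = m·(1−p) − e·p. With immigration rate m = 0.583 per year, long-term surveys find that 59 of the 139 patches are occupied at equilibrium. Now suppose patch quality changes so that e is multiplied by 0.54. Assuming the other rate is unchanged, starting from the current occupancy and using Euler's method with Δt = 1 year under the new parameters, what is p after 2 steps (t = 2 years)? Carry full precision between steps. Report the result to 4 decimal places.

Observed p* = 59/139 = 0.42446.
Balance m(1−p*) = e·p* gives e = m(1−p*)/p* = 0.583×0.57554/0.42446 = 0.79051.
Starting from p₀ = 0.42446; update p ← p + (dp/dt)·Δt with the new parameters.
p: 0.42446 → 0.57881  (Δp = +0.15435)
p: 0.57881 → 0.57728  (Δp = -0.00152)

0.5773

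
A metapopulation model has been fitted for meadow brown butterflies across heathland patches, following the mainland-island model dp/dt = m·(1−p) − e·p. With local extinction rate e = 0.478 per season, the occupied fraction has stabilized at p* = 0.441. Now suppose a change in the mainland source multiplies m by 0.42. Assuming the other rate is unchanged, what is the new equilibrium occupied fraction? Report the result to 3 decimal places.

Balance m(1−p*) = e·p* gives m = e·p*/(1−p*) = 0.478×0.44100/0.55900 = 0.37710.
New p* = m/(m+e) = 0.15838/(0.15838+0.47800) = 0.24888.

0.249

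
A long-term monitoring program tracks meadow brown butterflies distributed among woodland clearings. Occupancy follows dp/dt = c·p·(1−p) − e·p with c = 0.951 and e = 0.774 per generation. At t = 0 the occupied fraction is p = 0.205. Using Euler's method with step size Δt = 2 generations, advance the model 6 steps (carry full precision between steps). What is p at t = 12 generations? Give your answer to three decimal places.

Update rule: p ← p + [c·p·(1−p) − e·p]·Δt with Δt = 2.
  1  |  dp/dt·Δt = -0.007362  |  p_1 = 0.197638
  2  |  dp/dt·Δt = -0.004330  |  p_2 = 0.193309
  3  |  dp/dt·Δt = -0.002643  |  p_3 = 0.190665
  4  |  dp/dt·Δt = -0.001648  |  p_4 = 0.189017
  5  |  dp/dt·Δt = -0.001042  |  p_5 = 0.187975
  6  |  dp/dt·Δt = -0.000663  |  p_6 = 0.187312

0.187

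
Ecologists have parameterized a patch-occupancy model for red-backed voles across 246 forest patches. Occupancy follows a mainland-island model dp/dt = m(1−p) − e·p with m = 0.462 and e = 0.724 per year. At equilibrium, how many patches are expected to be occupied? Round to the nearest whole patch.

96

p* = m/(m+e) = 0.462/1.1860 = 0.3895.
Expected occupied patches = N × p* = 246 × 0.3895 = 95.83 ≈ 96.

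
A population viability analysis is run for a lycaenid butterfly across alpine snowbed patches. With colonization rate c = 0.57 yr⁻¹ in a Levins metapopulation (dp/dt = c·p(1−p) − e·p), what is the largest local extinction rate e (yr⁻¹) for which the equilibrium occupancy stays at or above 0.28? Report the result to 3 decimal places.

0.410

1 − e/c ≥ 0.28 ⇒ e ≤ c(1 − 0.28) = 0.57 × 0.7200.
e_max = 0.4104.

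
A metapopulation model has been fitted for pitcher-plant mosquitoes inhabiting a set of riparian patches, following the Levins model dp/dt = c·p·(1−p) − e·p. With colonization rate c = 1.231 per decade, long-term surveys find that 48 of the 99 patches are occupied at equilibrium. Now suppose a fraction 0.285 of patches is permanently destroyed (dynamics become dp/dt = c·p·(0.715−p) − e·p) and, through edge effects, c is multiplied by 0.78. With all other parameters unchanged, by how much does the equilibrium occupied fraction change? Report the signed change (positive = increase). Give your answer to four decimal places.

-0.4303

Observed p* = 48/99 = 0.48485.
Balance c(1−p*) = e gives e = 1.231×(1 − 0.48485) = 0.63415.
New p* = 0.715 − e/c = 0.715 − 0.63415/0.96018 = 0.05455.
Δp* = 0.05455 − 0.48485 = -0.43030.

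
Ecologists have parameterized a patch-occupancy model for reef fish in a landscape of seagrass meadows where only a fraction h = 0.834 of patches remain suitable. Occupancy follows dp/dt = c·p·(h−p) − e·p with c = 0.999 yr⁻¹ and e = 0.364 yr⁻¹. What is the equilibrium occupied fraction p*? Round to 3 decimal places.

0.470

Setting dp/dt = 0 and dividing by p* gives c·(h−p*) = e.
So p* = h − e/c = 0.834 − 0.364/0.999 = 0.834 − 0.3644 = 0.4696.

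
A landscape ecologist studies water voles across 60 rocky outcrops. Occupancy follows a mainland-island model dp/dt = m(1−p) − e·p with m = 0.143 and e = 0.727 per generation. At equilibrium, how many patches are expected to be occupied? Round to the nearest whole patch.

p* = m/(m+e) = 0.143/0.8700 = 0.1644.
Expected occupied patches = N × p* = 60 × 0.1644 = 9.86 ≈ 10.

10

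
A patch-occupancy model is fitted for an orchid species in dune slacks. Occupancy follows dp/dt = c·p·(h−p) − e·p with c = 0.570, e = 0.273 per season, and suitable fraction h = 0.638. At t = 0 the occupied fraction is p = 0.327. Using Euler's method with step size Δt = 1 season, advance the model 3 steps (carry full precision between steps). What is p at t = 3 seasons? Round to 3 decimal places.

0.255

Update rule: p ← p + [c·p·(h−p) − e·p]·Δt with Δt = 1.
t = 1: p = 0.32700 + (-0.03130) = 0.29570
t = 2: p = 0.29570 + (-0.02303) = 0.27267
t = 3: p = 0.27267 + (-0.01766) = 0.25501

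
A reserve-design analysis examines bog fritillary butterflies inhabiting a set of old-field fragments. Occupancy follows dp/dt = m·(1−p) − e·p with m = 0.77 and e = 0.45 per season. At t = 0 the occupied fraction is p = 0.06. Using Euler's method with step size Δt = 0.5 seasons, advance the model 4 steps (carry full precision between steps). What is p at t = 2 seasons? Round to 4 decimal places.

Update rule: p ← p + [m·(1−p) − e·p]·Δt with Δt = 0.5.
  1  |  dp/dt·Δt = +0.348400  |  p_1 = 0.408400
  2  |  dp/dt·Δt = +0.135876  |  p_2 = 0.544276
  3  |  dp/dt·Δt = +0.052992  |  p_3 = 0.597268
  4  |  dp/dt·Δt = +0.020667  |  p_4 = 0.617934

0.6179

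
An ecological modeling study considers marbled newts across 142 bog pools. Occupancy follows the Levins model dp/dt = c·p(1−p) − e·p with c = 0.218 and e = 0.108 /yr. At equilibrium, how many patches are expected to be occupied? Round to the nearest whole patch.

72

p* = 1 − e/c = 1 − 0.108/0.218 = 0.5046.
Expected occupied patches = N × p* = 142 × 0.5046 = 71.65 ≈ 72.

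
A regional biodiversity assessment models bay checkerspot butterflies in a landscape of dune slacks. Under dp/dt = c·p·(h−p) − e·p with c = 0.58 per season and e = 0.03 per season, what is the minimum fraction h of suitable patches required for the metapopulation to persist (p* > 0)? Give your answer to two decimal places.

0.05

p* = h − e/c is positive only when h > e/c.
h_min = e/c = 0.03/0.58 = 0.0517.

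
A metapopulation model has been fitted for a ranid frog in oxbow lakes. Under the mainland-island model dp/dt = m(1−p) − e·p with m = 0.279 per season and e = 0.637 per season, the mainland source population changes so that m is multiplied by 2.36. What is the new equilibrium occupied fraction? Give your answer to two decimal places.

0.51

Before: p* = 0.279/(0.279+0.637) = 0.3046.
After: m = 0.65844, e = 0.637; p* = 0.65844/1.2954 = 0.5083.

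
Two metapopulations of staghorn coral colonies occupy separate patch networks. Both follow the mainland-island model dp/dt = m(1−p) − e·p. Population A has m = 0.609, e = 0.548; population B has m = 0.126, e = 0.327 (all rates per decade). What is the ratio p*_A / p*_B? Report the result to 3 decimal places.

A: p*_A = m/(m+e) = 0.609/1.1570 = 0.5264.
B: p*_B = 0.126/0.4530 = 0.2781.
p*_A / p*_B = 0.5264/0.2781 = 1.8924.

1.892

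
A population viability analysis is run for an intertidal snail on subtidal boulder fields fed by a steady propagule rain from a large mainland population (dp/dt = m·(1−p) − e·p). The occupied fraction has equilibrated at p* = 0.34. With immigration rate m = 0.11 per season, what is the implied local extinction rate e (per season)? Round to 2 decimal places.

At equilibrium m(1−p*) = e·p*, so e = m(1−p*)/p*.
e = 0.11 × 0.6600 / 0.34 = 0.2135.

0.21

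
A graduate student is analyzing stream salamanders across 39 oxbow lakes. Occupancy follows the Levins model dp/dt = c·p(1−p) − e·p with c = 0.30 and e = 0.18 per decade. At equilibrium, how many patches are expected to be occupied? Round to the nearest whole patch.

16

p* = 1 − e/c = 1 − 0.18/0.30 = 0.4000.
Expected occupied patches = N × p* = 39 × 0.4000 = 15.60 ≈ 16.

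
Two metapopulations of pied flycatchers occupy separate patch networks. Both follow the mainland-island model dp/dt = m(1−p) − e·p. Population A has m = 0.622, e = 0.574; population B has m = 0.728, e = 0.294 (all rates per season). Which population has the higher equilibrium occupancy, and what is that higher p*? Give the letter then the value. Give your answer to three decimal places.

B, 0.712

A: p*_A = m/(m+e) = 0.622/1.1960 = 0.5201.
B: p*_B = 0.728/1.0220 = 0.7123.
B is higher at 0.7123.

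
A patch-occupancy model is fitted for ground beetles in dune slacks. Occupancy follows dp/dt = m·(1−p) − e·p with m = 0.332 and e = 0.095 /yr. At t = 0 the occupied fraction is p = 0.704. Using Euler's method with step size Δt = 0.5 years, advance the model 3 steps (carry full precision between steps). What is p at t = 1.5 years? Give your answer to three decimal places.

Update rule: p ← p + [m·(1−p) − e·p]·Δt with Δt = 0.5.
t = 0.5: p = 0.70400 + (+0.01570) = 0.71970
t = 1: p = 0.71970 + (+0.01234) = 0.73204
t = 1.5: p = 0.73204 + (+0.00971) = 0.74175

0.742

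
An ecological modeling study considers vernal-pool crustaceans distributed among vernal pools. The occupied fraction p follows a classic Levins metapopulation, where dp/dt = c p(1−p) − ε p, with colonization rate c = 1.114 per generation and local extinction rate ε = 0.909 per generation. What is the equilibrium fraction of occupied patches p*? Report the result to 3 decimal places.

0.184

Setting dp/dt = 0 and dividing through by p* gives c·(1−p*) = ε.
So p* = 1 − ε/c = 1 − 0.909/1.114 = 1 − 0.8160 = 0.1840.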